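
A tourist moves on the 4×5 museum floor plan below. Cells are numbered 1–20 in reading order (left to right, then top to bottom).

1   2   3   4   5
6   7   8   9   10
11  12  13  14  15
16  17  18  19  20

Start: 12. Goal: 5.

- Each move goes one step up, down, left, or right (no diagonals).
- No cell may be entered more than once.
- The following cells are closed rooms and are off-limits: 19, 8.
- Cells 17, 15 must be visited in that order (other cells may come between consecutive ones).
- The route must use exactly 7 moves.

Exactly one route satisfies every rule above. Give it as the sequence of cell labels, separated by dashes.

12 - 17 - 18 - 13 - 14 - 15 - 10 - 5

The waypoints must appear in the order 17, 15, with no cell reused.
Route from 12: down 1 to 17, right 1 to 18, up 1 to 13, right 2 to 15, up 2 to 5 — 7 moves in all.
Check: order respected (17 at step 1, 15 at step 5); 7 moves as required.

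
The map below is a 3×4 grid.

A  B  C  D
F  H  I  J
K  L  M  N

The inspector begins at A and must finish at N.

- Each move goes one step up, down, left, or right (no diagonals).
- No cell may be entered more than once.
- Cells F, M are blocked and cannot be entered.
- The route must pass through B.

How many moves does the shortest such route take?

5

Any route passes through B somewhere between A and N. Summing Manhattan distances along the two legs (A → B → N) gives a lower bound of 1 + 4 = 5 moves.
A route of 5 moves achieves this: A → B → H → I → J → N.
Since 5 matches the lower bound, it is optimal.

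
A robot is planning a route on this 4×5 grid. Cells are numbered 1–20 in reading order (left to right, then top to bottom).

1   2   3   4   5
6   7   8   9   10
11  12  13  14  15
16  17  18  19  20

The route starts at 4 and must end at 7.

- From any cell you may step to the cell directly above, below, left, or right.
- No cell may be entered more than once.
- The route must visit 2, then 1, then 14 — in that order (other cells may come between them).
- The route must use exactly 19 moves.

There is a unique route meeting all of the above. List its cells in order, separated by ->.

4 -> 5 -> 10 -> 9 -> 8 -> 3 -> 2 -> 1 -> 6 -> 11 -> 16 -> 17 -> 18 -> 19 -> 20 -> 15 -> 14 -> 13 -> 12 -> 7

The waypoints must appear in the order 2, 1, 14, with no cell reused.
Route from 4: right 1 to 5, down 1 to 10, left 2 to 8, up 1 to 3, left 2 to 1, down 3 to 16, right 4 to 20, up 1 to 15, left 3 to 12, up 1 to 7 — 19 moves in all.
Check: order respected (2 at step 6, 1 at step 7, 14 at step 16); 19 moves as required.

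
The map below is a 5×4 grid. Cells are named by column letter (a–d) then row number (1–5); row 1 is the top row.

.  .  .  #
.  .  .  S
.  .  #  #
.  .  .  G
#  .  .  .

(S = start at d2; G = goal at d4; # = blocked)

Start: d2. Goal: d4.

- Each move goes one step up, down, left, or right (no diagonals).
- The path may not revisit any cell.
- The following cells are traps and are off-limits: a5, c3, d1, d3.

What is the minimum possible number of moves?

The Manhattan distance from d2 to d4 is |2−4| + |4−4| = 2, so at least 2 moves are needed.
That bound ignores the blocked cells. Measuring each leg by the fewest moves that actually steer around them (d2→d4: 6) raises the lower bound to 6.
A route of 6 moves exists: d2 → c2 → b2 → b3 → b4 → c4 → d4.
Since 6 matches that lower bound, it is optimal.

6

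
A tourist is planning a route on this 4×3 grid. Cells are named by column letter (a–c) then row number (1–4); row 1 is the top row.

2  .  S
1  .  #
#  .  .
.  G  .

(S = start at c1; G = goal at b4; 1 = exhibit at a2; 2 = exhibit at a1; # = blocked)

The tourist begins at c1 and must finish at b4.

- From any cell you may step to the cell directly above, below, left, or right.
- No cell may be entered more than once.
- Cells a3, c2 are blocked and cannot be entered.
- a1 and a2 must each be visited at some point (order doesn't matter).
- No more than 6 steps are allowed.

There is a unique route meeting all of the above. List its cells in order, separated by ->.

The 6-move cap with required stops at a1, a2 leaves no slack for detours.
Route from c1: left 2 to a1, down 1 to a2, right 1 to b2, down 2 to b4 — 6 moves in all.
Check: all required cells visited; 6 ≤ 6 moves.

c1 -> b1 -> a1 -> a2 -> b2 -> b3 -> b4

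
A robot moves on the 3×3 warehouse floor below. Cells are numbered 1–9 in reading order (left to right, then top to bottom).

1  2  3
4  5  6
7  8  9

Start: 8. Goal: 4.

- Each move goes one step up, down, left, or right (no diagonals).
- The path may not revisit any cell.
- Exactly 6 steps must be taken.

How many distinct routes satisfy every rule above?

4

Need simple routes of exactly 6 moves from 8 to 4 (Manhattan distance 2, so 2 moves are spent on a detour and 2 undoing it).
Enumerating: 8 5 6 3 2 1 4 | 8 9 6 3 2 5 4 | 8 9 6 3 2 1 4 | 8 9 6 5 2 1 4.
That gives 4 routes.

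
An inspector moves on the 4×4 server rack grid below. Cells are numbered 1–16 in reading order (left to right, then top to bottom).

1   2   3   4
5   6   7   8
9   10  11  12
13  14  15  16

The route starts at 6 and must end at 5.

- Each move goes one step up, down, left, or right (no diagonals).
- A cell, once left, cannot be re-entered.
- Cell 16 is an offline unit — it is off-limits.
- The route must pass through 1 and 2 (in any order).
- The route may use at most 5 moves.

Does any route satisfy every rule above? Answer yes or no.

yes

One route that works: 6 → 2 → 1 → 5.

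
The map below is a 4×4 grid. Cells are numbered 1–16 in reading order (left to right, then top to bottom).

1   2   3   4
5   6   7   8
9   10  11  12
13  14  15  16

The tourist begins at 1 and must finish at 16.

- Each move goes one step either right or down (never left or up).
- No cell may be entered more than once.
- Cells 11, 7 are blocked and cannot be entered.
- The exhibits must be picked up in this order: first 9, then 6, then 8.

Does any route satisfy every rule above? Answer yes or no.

6 lies above 9, so going from 9 to 6 would need an upward move — but moves only go right/down, so 9 cannot be visited before 6.

no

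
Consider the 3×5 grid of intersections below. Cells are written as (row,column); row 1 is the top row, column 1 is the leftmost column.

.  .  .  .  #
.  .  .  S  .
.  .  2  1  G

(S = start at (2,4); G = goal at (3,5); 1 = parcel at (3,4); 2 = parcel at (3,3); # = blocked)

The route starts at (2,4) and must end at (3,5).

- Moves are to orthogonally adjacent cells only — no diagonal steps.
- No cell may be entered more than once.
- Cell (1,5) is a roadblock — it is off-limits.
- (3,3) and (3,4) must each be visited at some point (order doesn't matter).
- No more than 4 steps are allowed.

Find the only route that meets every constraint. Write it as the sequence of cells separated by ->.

(2,4) -> (2,3) -> (3,3) -> (3,4) -> (3,5)

The budget equals the shortest possible length, so every move has to be on a shortest route through the required cells.
Route from (2,4): left to (2,3), down to (3,3), 2× right (reaching (3,5)) — 4 moves in all.
Check: all required cells visited; 4 ≤ 4 moves.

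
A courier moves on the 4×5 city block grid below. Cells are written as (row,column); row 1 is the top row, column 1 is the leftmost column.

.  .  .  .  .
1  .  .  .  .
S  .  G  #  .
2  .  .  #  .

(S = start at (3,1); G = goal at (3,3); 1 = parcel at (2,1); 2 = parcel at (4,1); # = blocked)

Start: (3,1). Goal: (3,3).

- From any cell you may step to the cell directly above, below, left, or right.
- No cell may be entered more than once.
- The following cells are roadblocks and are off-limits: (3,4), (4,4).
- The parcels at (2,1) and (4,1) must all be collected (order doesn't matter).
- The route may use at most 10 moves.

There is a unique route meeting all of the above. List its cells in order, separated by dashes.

(3,1) - (4,1) - (4,2) - (3,2) - (2,2) - (2,1) - (1,1) - (1,2) - (1,3) - (2,3) - (3,3)

The budget equals the shortest possible length, so every move has to be on a shortest route through the required cells.
Route from (3,1): down 1 to (4,1), right 1 to (4,2), up 2 to (2,2), left 1 to (2,1), up 1 to (1,1), right 2 to (1,3), down 2 to (3,3) — 10 moves in all.
Check: all required cells visited; 10 ≤ 10 moves.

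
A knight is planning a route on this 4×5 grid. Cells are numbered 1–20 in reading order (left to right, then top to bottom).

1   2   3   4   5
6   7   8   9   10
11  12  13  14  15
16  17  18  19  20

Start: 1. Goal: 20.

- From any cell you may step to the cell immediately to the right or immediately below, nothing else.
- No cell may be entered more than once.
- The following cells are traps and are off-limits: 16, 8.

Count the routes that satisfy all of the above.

A right/down-only route from 1 to 20 makes exactly 3 down-moves and 4 right-moves in some order.
With no other constraints that would be C(7,3) = 35 routes.
Subtract routes through each blocked cell (inclusion–exclusion for overlaps): − through 8: 18 − through 16: 1 → 16.
That gives 16 routes.

16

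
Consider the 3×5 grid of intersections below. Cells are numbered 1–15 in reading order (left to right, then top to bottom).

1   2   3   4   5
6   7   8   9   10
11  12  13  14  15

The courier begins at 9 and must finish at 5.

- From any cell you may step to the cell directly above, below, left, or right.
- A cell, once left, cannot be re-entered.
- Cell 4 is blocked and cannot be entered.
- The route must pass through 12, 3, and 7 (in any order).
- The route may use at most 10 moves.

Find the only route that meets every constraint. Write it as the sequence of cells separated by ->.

9 -> 8 -> 3 -> 2 -> 7 -> 12 -> 13 -> 14 -> 15 -> 10 -> 5

The 10-move cap with required stops at 12, 3, 7 leaves no slack for detours.
Route from 9: left 1 to 8, up 1 to 3, left 1 to 2, down 2 to 12, right 3 to 15, up 2 to 5 — 10 moves in all.
Check: all required cells visited; 10 ≤ 10 moves.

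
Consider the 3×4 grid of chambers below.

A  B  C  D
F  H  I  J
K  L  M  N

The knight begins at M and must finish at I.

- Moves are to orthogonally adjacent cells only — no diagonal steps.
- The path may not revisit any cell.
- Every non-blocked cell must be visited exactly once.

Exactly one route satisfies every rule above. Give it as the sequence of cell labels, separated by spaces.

Need to visit all 12 open cells exactly once, starting at M and ending at I.
Cell K has only two open neighbours (F and L), so the path must pass straight through it: one of those is the cell it's entered from and the other is where it exits.
Route from M: right to N, 2× up (reaching D), 3× left (reaching A), 2× down (reaching K), right to L, up to H, right to I — 11 moves in all.
Check: all 12 open cells covered.

M N J D C B A F K L H I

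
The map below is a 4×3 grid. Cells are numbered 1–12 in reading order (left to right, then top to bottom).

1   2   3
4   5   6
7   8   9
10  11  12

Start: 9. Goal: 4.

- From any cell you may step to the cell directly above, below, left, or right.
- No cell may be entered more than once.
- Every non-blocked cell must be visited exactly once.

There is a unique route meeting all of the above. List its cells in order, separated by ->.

Need to visit all 12 open cells exactly once, starting at 9 and ending at 4.
Cell 12 has only two open neighbours (9 and 11), so the path must pass straight through it: one of those is the cell it's entered from and the other is where it exits.
Route from 9: down to 12, 2× left (reaching 10), up to 7, right to 8, up to 5, right to 6, up to 3, 2× left (reaching 1), down to 4 — 11 moves in all.
Check: all 12 open cells covered.

9 -> 12 -> 11 -> 10 -> 7 -> 8 -> 5 -> 6 -> 3 -> 2 -> 1 -> 4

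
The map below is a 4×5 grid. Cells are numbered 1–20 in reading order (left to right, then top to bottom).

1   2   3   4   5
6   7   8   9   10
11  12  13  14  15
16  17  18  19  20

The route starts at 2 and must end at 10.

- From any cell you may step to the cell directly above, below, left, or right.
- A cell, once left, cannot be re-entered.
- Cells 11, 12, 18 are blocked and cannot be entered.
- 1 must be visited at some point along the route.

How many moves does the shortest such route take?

Any route passes through 1 somewhere between 2 and 10. Summing Manhattan distances along the two legs (2 → 1 → 10) gives a lower bound of 1 + 5 = 6 moves.
A route of 6 moves achieves this: 2 → 1 → 6 → 7 → 8 → 9 → 10.
Since 6 matches the lower bound, it is optimal.

6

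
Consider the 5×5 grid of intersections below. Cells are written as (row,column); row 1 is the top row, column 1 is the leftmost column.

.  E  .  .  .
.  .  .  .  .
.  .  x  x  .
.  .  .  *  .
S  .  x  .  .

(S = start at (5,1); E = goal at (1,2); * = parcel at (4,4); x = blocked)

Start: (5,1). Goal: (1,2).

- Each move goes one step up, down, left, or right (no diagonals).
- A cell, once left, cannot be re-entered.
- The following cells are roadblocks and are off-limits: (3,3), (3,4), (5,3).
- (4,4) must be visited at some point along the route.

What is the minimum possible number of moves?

Any route passes through (4,4) somewhere between (5,1) and (1,2). Summing Manhattan distances along the two legs ((5,1) → (4,4) → (1,2)) gives a lower bound of 4 + 5 = 9 moves.
The shortest route satisfying every rule uses 11 moves: (5,1) → (4,1) → (4,2) → (4,3) → (4,4) → (4,5) → (3,5) → (2,5) → (1,5) → (1,4) → (1,3) → (1,2).
The no-revisit rule (legs can't share cells) pushes the minimum above the 9-move bound; an exhaustive check rules out every length from 9 to 10, leaving 11 as the minimum.

11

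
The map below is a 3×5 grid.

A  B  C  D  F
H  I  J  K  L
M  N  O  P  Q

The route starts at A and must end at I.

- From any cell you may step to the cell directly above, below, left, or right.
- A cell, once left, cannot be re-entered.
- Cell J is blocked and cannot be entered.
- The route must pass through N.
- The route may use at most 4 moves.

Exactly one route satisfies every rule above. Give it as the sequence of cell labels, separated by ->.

Any route must reach N and still end at I within 4 moves, so the order of the required stops is forced.
Route from A: down 2 to M, right 1 to N, up 1 to I — 4 moves in all.
Check: all required cells visited; 4 ≤ 4 moves.

A -> H -> M -> N -> I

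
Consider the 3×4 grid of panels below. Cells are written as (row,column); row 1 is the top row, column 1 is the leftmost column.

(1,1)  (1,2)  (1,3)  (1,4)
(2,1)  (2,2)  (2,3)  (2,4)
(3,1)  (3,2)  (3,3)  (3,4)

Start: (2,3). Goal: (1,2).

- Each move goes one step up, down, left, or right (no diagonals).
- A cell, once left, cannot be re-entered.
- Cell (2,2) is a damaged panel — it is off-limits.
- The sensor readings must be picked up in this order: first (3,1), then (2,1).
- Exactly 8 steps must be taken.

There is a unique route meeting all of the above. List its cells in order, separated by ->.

(2,3) -> (2,4) -> (3,4) -> (3,3) -> (3,2) -> (3,1) -> (2,1) -> (1,1) -> (1,2)

The waypoints must appear in the order (3,1), (2,1), with no cell reused.
Route from (2,3): right to (2,4), down to (3,4), 3× left (reaching (3,1)), 2× up (reaching (1,1)), right to (1,2) — 8 moves in all.
Check: order respected ((3,1) at step 5, (2,1) at step 6); 8 moves as required.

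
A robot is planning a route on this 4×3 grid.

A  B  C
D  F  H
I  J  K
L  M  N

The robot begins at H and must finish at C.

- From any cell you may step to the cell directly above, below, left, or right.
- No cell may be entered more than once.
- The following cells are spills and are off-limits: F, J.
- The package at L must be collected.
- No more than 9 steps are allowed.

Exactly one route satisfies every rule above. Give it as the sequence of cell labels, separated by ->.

H -> K -> N -> M -> L -> I -> D -> A -> B -> C

The budget equals the shortest possible length, so every move has to be on a shortest route through the required cells.
Route from H: 2× down (reaching N), 2× left (reaching L), 3× up (reaching A), 2× right (reaching C) — 9 moves in all.
Check: all required cells visited; 9 ≤ 9 moves.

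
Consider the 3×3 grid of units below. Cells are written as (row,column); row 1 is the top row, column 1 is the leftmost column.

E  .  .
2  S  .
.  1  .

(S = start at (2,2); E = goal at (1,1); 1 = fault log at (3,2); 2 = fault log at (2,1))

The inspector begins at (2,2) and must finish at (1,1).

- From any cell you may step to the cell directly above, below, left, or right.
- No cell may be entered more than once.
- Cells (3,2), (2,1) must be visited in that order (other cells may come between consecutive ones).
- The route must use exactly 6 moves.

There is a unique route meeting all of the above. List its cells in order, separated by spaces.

The waypoints must appear in the order (3,2), (2,1), with no cell reused.
Route from (2,2): right to (2,3), down to (3,3), 2× left (reaching (3,1)), 2× up (reaching (1,1)) — 6 moves in all.
Check: order respected (1 at step 3, 2 at step 5); 6 moves as required.

(2,2) (2,3) (3,3) (3,2) (3,1) (2,1) (1,1)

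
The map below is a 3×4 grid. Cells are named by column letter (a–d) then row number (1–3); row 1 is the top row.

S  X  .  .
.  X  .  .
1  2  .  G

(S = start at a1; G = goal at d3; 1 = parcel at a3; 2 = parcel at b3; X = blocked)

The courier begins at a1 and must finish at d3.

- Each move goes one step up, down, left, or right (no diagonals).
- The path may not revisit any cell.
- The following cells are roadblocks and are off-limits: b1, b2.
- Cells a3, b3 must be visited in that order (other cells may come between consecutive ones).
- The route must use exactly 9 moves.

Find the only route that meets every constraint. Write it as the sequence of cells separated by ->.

a1 -> a2 -> a3 -> b3 -> c3 -> c2 -> c1 -> d1 -> d2 -> d3

The waypoints must appear in the order a3, b3, with no cell reused.
Route from a1: 2× down (reaching a3), 2× right (reaching c3), 2× up (reaching c1), right to d1, 2× down (reaching d3) — 9 moves in all.
Check: order respected (1 at step 2, 2 at step 3); 9 moves as required.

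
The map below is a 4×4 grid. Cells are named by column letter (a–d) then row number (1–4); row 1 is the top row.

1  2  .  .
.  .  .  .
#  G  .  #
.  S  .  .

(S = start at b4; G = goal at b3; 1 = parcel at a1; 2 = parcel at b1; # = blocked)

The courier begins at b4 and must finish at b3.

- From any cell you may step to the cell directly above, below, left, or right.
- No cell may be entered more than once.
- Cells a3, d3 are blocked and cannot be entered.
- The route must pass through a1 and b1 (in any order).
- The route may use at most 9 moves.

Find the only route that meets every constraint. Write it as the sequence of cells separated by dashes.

b4 - c4 - c3 - c2 - c1 - b1 - a1 - a2 - b2 - b3

The budget equals the shortest possible length, so every move has to be on a shortest route through the required cells.
Route from b4: right to c4, 3× up (reaching c1), 2× left (reaching a1), down to a2, right to b2, down to b3 — 9 moves in all.
Check: all required cells visited; 9 ≤ 9 moves.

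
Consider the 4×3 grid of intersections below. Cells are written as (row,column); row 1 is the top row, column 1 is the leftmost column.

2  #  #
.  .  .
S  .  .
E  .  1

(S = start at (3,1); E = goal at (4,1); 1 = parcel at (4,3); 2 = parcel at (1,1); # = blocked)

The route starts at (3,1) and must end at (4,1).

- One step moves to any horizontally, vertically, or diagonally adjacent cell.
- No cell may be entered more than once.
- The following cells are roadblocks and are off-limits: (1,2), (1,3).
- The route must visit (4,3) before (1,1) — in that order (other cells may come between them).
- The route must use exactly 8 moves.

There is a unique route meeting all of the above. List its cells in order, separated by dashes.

The waypoints must appear in the order (4,3), (1,1), with no cell reused.
Route from (3,1): down-right 1 to (4,2), right 1 to (4,3), up 1 to (3,3), up-left 2 to (1,1), down 1 to (2,1), down-right 1 to (3,2), down-left 1 to (4,1) — 8 moves in all.
Check: order respected (1 at step 2, 2 at step 5); 8 moves as required.

(3,1) - (4,2) - (4,3) - (3,3) - (2,2) - (1,1) - (2,1) - (3,2) - (4,1)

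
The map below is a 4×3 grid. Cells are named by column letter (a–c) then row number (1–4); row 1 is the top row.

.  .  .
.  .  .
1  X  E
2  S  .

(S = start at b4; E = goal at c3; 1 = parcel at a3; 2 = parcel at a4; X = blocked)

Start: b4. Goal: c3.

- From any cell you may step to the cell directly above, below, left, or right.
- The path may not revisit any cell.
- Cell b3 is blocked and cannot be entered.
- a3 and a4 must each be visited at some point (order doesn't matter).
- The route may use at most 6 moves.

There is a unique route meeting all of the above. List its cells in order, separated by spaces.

b4 a4 a3 a2 b2 c2 c3

Any route must reach a3 and a4 and still end at c3 within 6 moves, so the order of the required stops is forced.
Route from b4: left 1 to a4, up 2 to a2, right 2 to c2, down 1 to c3 — 6 moves in all.
Check: all required cells visited; 6 ≤ 6 moves.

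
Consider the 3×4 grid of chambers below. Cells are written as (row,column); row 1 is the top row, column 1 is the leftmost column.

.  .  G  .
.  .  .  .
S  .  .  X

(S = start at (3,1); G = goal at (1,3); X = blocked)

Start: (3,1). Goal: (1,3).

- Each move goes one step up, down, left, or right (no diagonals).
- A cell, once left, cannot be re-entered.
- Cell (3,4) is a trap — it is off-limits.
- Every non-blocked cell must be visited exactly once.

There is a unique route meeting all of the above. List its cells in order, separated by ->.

(3,1) -> (2,1) -> (1,1) -> (1,2) -> (2,2) -> (3,2) -> (3,3) -> (2,3) -> (2,4) -> (1,4) -> (1,3)

Need to visit all 11 open cells exactly once, starting at (3,1) and ending at (1,3).
Cell (1,4) has only two open neighbours ((2,4) and (1,3)), so the path must pass straight through it: one of those is the cell it's entered from and the other is where it exits.
Route from (3,1): 2× up (reaching (1,1)), right to (1,2), 2× down (reaching (3,2)), right to (3,3), up to (2,3), right to (2,4), up to (1,4), left to (1,3) — 10 moves in all.
Check: all 11 open cells covered.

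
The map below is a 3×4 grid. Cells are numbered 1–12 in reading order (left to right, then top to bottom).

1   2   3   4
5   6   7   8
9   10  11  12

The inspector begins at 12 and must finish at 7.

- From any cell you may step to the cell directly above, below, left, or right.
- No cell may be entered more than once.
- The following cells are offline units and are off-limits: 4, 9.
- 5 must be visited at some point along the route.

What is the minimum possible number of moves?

Any route passes through 5 somewhere between 12 and 7. Summing Manhattan distances along the two legs (12 → 5 → 7) gives a lower bound of 4 + 2 = 6 moves.
The shortest route satisfying every rule uses 8 moves: 12 → 11 → 10 → 6 → 5 → 1 → 2 → 3 → 7.
The bound of 6 isn't tight here; checking systematically, no route of length 6 through 7 satisfies every constraint, so 8 is the minimum.

8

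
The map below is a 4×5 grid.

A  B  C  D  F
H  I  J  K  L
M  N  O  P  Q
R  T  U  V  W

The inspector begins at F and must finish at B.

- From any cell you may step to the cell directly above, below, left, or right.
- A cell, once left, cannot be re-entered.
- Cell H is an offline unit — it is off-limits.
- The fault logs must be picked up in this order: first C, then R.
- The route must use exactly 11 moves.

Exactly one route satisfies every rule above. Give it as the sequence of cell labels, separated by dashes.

F - D - C - J - O - U - T - R - M - N - I - B

The waypoints must appear in the order C, R, with no cell reused.
Route from F: left 2 to C, down 3 to U, left 2 to R, up 1 to M, right 1 to N, up 2 to B — 11 moves in all.
Check: order respected (C at step 2, R at step 7); 11 moves as required.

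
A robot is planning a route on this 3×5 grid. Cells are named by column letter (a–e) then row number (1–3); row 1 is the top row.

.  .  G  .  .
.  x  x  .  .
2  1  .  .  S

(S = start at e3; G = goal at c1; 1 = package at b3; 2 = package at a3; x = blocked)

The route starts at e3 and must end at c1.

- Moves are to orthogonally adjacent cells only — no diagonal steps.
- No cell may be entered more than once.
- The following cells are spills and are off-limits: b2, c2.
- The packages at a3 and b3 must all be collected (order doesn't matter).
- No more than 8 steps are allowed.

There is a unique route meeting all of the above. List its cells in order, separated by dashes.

Any route must reach a3 and b3 and still end at c1 within 8 moves, so the order of the required stops is forced.
Route from e3: 4× left (reaching a3), 2× up (reaching a1), 2× right (reaching c1) — 8 moves in all.
Check: all required cells visited; 8 ≤ 8 moves.

e3 - d3 - c3 - b3 - a3 - a2 - a1 - b1 - c1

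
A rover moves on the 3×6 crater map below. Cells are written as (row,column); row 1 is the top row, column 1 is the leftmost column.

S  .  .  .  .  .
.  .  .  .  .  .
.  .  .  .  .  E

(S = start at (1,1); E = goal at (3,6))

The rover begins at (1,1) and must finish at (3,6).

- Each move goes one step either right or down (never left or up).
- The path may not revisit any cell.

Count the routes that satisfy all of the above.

21

A right/down-only route from (1,1) to (3,6) makes exactly 2 down-moves and 5 right-moves in some order.
With no other constraints that would be C(7,2) = 21 routes.
That gives 21 routes.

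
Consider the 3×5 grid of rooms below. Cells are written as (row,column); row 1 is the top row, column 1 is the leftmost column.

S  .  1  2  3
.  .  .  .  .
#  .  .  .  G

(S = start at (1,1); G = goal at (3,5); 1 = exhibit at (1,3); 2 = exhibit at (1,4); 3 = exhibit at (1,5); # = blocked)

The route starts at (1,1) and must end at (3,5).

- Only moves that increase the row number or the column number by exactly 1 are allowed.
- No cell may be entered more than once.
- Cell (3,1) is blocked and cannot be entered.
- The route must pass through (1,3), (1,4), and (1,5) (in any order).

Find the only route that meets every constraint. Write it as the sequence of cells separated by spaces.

(1,1) (1,2) (1,3) (1,4) (1,5) (2,5) (3,5)

Moves only go right or down, so the column and row indices never decrease.
Route from (1,1): 4× right (reaching (1,5)), 2× down (reaching (3,5)) — 6 moves in all.
Check: all required cells visited.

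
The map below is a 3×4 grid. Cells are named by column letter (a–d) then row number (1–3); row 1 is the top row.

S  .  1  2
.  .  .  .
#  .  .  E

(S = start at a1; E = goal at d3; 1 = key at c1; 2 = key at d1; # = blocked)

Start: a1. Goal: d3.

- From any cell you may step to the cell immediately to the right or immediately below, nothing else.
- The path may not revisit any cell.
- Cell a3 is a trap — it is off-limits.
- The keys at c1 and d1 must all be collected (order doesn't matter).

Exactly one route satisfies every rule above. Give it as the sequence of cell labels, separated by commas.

Moves only go right or down, so the column and row indices never decrease.
Route from a1: 3× right (reaching d1), 2× down (reaching d3) — 5 moves in all.
Check: all required cells visited.

a1, b1, c1, d1, d2, d3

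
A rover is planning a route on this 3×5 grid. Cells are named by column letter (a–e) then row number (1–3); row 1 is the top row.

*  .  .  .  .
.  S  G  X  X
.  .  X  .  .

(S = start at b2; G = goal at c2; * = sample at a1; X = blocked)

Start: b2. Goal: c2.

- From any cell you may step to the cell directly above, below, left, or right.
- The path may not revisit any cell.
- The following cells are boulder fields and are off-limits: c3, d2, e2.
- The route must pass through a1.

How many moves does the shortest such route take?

5

Any route passes through a1 somewhere between b2 and c2. Summing Manhattan distances along the two legs (b2 → a1 → c2) gives a lower bound of 2 + 3 = 5 moves.
A route of 5 moves achieves this: b2 → a2 → a1 → b1 → c1 → c2.
Since 5 matches the lower bound, it is optimal.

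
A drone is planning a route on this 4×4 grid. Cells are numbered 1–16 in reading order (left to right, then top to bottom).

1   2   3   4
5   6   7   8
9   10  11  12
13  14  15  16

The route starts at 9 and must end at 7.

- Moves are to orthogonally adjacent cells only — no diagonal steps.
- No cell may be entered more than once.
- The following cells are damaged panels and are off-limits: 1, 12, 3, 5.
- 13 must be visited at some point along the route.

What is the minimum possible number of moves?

Any route passes through 13 somewhere between 9 and 7. Summing Manhattan distances along the two legs (9 → 13 → 7) gives a lower bound of 1 + 4 = 5 moves.
A route of 5 moves achieves this: 9 → 13 → 14 → 10 → 6 → 7.
Since 5 matches the lower bound, it is optimal.

5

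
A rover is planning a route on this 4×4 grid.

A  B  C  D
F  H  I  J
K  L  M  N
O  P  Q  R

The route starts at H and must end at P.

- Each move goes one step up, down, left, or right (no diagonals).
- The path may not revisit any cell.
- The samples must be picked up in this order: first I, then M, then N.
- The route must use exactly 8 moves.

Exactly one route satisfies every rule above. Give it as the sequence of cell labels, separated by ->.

The waypoints must appear in the order I, M, N, with no cell reused.
Route from H: up to B, right to C, 2× down (reaching M), right to N, down to R, 2× left (reaching P) — 8 moves in all.
Check: order respected (I at step 3, M at step 4, N at step 5); 8 moves as required.

H -> B -> C -> I -> M -> N -> R -> Q -> P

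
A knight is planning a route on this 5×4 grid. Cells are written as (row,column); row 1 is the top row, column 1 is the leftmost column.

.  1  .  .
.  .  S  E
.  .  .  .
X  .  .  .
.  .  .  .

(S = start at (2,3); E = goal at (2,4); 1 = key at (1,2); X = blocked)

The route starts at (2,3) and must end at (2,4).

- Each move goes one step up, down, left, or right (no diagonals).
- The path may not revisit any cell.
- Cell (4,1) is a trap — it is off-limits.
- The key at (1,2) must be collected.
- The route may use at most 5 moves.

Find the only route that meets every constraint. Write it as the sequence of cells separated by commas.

Any route must reach (1,2) and still end at (2,4) within 5 moves, so the order of the required stops is forced.
Route from (2,3): left to (2,2), up to (1,2), 2× right (reaching (1,4)), down to (2,4) — 5 moves in all.
Check: all required cells visited; 5 ≤ 5 moves.

(2,3), (2,2), (1,2), (1,3), (1,4), (2,4)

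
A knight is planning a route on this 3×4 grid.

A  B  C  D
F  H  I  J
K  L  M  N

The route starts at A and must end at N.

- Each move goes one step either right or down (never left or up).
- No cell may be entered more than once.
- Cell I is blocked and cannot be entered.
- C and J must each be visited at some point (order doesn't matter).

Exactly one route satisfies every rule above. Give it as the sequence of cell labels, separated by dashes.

A - B - C - D - J - N

Moves only go right or down, so the column and row indices never decrease.
Route from A: right 3 to D, down 2 to N — 5 moves in all.
Check: all required cells visited.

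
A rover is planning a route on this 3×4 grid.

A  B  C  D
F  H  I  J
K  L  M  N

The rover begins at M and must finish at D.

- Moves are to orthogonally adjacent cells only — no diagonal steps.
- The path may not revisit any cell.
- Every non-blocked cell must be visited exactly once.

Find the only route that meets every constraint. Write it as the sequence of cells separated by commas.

M, N, J, I, H, L, K, F, A, B, C, D

Need to visit all 12 open cells exactly once, starting at M and ending at D.
Cell K has only two open neighbours (F and L), so the path must pass straight through it: one of those is the cell it's entered from and the other is where it exits.
Route from M: right 1 to N, up 1 to J, left 2 to H, down 1 to L, left 1 to K, up 2 to A, right 3 to D — 11 moves in all.
Check: all 12 open cells covered.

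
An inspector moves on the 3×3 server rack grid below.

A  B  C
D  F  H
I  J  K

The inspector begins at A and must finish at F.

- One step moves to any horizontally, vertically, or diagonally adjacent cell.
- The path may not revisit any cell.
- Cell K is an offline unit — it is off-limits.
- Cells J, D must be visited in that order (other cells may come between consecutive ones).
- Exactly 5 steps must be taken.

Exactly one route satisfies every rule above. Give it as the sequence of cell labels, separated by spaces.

A B H J D F

The waypoints must appear in the order J, D, with no cell reused.
Route from A: right 1 to B, down-right 1 to H, down-left 1 to J, up-left 1 to D, right 1 to F — 5 moves in all.
Check: order respected (J at step 3, D at step 4); 5 moves as required.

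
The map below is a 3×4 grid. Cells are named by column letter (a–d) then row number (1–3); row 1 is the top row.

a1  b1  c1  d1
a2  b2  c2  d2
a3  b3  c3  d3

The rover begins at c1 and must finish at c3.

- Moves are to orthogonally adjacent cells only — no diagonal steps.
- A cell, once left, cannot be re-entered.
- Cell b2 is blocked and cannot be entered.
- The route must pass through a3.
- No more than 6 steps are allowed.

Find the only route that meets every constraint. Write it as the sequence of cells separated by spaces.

c1 b1 a1 a2 a3 b3 c3

Any route must reach a3 and still end at c3 within 6 moves, so the order of the required stops is forced.
Route from c1: left 2 to a1, down 2 to a3, right 2 to c3 — 6 moves in all.
Check: all required cells visited; 6 ≤ 6 moves.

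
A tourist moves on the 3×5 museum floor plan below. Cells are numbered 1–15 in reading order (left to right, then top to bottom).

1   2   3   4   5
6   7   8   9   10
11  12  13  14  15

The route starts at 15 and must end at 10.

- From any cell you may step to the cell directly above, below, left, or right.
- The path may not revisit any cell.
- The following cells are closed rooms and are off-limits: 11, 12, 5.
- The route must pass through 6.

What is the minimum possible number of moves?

11

Any route passes through 6 somewhere between 15 and 10. Summing Manhattan distances along the two legs (15 → 6 → 10) gives a lower bound of 5 + 4 = 9 moves.
The shortest route satisfying every rule uses 11 moves: 15 → 14 → 13 → 8 → 7 → 6 → 1 → 2 → 3 → 4 → 9 → 10.
The bound of 9 isn't tight here; checking systematically, no route of length 9 through 10 satisfies every constraint, so 11 is the minimum.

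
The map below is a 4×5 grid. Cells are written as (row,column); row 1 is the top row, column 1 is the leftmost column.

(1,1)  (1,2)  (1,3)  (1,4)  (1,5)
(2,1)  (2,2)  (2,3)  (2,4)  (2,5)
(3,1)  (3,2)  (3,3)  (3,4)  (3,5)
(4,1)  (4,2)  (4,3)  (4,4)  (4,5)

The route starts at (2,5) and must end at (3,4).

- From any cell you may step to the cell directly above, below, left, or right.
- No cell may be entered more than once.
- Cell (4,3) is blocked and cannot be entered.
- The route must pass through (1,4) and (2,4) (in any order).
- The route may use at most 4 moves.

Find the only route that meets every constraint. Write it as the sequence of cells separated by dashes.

(2,5) - (1,5) - (1,4) - (2,4) - (3,4)

Any route must reach (1,4) and (2,4) and still end at (3,4) within 4 moves, so the order of the required stops is forced.
Route from (2,5): up 1 to (1,5), left 1 to (1,4), down 2 to (3,4) — 4 moves in all.
Check: all required cells visited; 4 ≤ 4 moves.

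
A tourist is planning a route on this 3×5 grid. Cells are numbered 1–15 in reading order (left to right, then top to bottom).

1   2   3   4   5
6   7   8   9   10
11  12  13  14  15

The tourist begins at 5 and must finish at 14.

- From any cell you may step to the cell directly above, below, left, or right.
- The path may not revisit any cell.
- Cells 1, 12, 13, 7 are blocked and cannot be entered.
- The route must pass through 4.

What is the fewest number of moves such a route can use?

3

Any route passes through 4 somewhere between 5 and 14. Summing Manhattan distances along the two legs (5 → 4 → 14) gives a lower bound of 1 + 2 = 3 moves.
A route of 3 moves achieves this: 5 → 4 → 9 → 14.
Since 3 matches the lower bound, it is optimal.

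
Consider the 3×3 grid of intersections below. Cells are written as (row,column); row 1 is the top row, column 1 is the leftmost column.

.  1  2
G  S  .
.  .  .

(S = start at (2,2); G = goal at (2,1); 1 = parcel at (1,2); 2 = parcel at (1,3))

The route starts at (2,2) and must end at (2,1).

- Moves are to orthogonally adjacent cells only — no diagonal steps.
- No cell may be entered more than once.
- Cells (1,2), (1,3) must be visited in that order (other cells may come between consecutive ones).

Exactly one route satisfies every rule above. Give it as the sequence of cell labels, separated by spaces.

The waypoints must appear in the order (1,2), (1,3), with no cell reused.
Route from (2,2): up 1 to (1,2), right 1 to (1,3), down 2 to (3,3), left 2 to (3,1), up 1 to (2,1) — 7 moves in all.
Check: order respected (1 at step 1, 2 at step 2).

(2,2) (1,2) (1,3) (2,3) (3,3) (3,2) (3,1) (2,1)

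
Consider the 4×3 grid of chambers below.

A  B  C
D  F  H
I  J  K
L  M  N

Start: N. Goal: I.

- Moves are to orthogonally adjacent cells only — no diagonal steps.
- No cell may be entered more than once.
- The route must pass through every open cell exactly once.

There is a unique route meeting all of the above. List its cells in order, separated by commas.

N, K, H, C, B, A, D, F, J, M, L, I

Need to visit all 12 open cells exactly once, starting at N and ending at I.
Route from N: 3× up (reaching C), 2× left (reaching A), down to D, right to F, 2× down (reaching M), left to L, up to I — 11 moves in all.
Check: all 12 open cells covered.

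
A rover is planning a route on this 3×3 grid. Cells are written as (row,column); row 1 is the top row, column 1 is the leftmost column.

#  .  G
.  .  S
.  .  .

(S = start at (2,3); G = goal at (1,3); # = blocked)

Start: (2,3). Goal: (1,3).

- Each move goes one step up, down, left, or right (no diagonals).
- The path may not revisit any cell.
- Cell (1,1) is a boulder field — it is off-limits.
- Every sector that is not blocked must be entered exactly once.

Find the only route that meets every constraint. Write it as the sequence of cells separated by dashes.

Need to visit all 8 open cells exactly once, starting at (2,3) and ending at (1,3).
Cell (1,2) has only two open neighbours ((2,2) and (1,3)), so the path must pass straight through it: one of those is the cell it's entered from and the other is where it exits.
Route from (2,3): down to (3,3), 2× left (reaching (3,1)), up to (2,1), right to (2,2), up to (1,2), right to (1,3) — 7 moves in all.
Check: all 8 open cells covered.

(2,3) - (3,3) - (3,2) - (3,1) - (2,1) - (2,2) - (1,2) - (1,3)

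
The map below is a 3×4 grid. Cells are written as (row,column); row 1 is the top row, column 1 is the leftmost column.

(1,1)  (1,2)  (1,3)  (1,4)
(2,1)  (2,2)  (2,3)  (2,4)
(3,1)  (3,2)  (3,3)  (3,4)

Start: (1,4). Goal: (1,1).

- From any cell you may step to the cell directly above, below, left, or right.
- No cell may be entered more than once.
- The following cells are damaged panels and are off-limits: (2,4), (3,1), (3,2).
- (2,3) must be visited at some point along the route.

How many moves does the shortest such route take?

Any route passes through (2,3) somewhere between (1,4) and (1,1). Summing Manhattan distances along the two legs ((1,4) → (2,3) → (1,1)) gives a lower bound of 2 + 3 = 5 moves.
A route of 5 moves achieves this: (1,4) → (1,3) → (2,3) → (2,2) → (1,2) → (1,1).
Since 5 matches the lower bound, it is optimal.

5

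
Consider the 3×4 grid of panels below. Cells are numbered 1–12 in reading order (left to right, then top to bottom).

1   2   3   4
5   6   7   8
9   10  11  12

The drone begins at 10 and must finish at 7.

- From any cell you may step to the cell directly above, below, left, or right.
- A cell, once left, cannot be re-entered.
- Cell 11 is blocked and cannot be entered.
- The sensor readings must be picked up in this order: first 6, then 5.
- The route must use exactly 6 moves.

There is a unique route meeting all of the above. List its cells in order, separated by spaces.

The waypoints must appear in the order 6, 5, with no cell reused.
Route from 10: up to 6, left to 5, up to 1, 2× right (reaching 3), down to 7 — 6 moves in all.
Check: order respected (6 at step 1, 5 at step 2); 6 moves as required.

10 6 5 1 2 3 7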